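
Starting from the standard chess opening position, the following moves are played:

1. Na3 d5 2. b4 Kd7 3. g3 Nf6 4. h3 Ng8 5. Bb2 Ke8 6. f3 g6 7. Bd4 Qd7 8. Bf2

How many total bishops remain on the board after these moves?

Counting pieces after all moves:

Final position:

  a b c d e f g h
  ─────────────────
8│♜ ♞ ♝ · ♚ ♝ ♞ ♜│8
7│♟ ♟ ♟ ♛ ♟ ♟ · ♟│7
6│· · · · · · ♟ ·│6
5│· · · ♟ · · · ·│5
4│· ♙ · · · · · ·│4
3│♘ · · · · ♙ ♙ ♙│3
2│♙ · ♙ ♙ ♙ ♗ · ·│2
1│♖ · · ♕ ♔ ♗ ♘ ♖│1
  ─────────────────
  a b c d e f g h


4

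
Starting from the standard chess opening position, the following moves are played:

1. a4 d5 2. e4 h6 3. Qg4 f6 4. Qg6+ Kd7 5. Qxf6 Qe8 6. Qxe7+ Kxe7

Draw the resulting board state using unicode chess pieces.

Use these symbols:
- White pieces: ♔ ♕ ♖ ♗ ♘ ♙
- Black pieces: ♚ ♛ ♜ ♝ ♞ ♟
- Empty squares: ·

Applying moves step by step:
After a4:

♜ ♞ ♝ ♛ ♚ ♝ ♞ ♜
♟ ♟ ♟ ♟ ♟ ♟ ♟ ♟
· · · · · · · ·
· · · · · · · ·
♙ · · · · · · ·
· · · · · · · ·
· ♙ ♙ ♙ ♙ ♙ ♙ ♙
♖ ♘ ♗ ♕ ♔ ♗ ♘ ♖


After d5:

♜ ♞ ♝ ♛ ♚ ♝ ♞ ♜
♟ ♟ ♟ · ♟ ♟ ♟ ♟
· · · · · · · ·
· · · ♟ · · · ·
♙ · · · · · · ·
· · · · · · · ·
· ♙ ♙ ♙ ♙ ♙ ♙ ♙
♖ ♘ ♗ ♕ ♔ ♗ ♘ ♖


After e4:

♜ ♞ ♝ ♛ ♚ ♝ ♞ ♜
♟ ♟ ♟ · ♟ ♟ ♟ ♟
· · · · · · · ·
· · · ♟ · · · ·
♙ · · · ♙ · · ·
· · · · · · · ·
· ♙ ♙ ♙ · ♙ ♙ ♙
♖ ♘ ♗ ♕ ♔ ♗ ♘ ♖


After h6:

♜ ♞ ♝ ♛ ♚ ♝ ♞ ♜
♟ ♟ ♟ · ♟ ♟ ♟ ·
· · · · · · · ♟
· · · ♟ · · · ·
♙ · · · ♙ · · ·
· · · · · · · ·
· ♙ ♙ ♙ · ♙ ♙ ♙
♖ ♘ ♗ ♕ ♔ ♗ ♘ ♖


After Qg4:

♜ ♞ ♝ ♛ ♚ ♝ ♞ ♜
♟ ♟ ♟ · ♟ ♟ ♟ ·
· · · · · · · ♟
· · · ♟ · · · ·
♙ · · · ♙ · ♕ ·
· · · · · · · ·
· ♙ ♙ ♙ · ♙ ♙ ♙
♖ ♘ ♗ · ♔ ♗ ♘ ♖


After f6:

♜ ♞ ♝ ♛ ♚ ♝ ♞ ♜
♟ ♟ ♟ · ♟ · ♟ ·
· · · · · ♟ · ♟
· · · ♟ · · · ·
♙ · · · ♙ · ♕ ·
· · · · · · · ·
· ♙ ♙ ♙ · ♙ ♙ ♙
♖ ♘ ♗ · ♔ ♗ ♘ ♖


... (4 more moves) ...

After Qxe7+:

♜ ♞ ♝ · ♛ ♝ ♞ ♜
♟ ♟ ♟ ♚ ♕ · ♟ ·
· · · · · · · ♟
· · · ♟ · · · ·
♙ · · · ♙ · · ·
· · · · · · · ·
· ♙ ♙ ♙ · ♙ ♙ ♙
♖ ♘ ♗ · ♔ ♗ ♘ ♖


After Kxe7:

♜ ♞ ♝ · ♛ ♝ ♞ ♜
♟ ♟ ♟ · ♚ · ♟ ·
· · · · · · · ♟
· · · ♟ · · · ·
♙ · · · ♙ · · ·
· · · · · · · ·
· ♙ ♙ ♙ · ♙ ♙ ♙
♖ ♘ ♗ · ♔ ♗ ♘ ♖



  a b c d e f g h
  ─────────────────
8│♜ ♞ ♝ · ♛ ♝ ♞ ♜│8
7│♟ ♟ ♟ · ♚ · ♟ ·│7
6│· · · · · · · ♟│6
5│· · · ♟ · · · ·│5
4│♙ · · · ♙ · · ·│4
3│· · · · · · · ·│3
2│· ♙ ♙ ♙ · ♙ ♙ ♙│2
1│♖ ♘ ♗ · ♔ ♗ ♘ ♖│1
  ─────────────────
  a b c d e f g h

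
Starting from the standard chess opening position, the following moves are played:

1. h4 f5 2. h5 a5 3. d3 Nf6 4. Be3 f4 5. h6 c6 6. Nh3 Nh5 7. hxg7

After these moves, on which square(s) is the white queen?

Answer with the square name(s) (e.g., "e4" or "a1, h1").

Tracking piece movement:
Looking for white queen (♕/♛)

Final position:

  a b c d e f g h
  ─────────────────
8│♜ ♞ ♝ ♛ ♚ ♝ · ♜│8
7│· ♟ · ♟ ♟ · ♙ ♟│7
6│· · ♟ · · · · ·│6
5│♟ · · · · · · ♞│5
4│· · · · · ♟ · ·│4
3│· · · ♙ ♗ · · ♘│3
2│♙ ♙ ♙ · ♙ ♙ ♙ ·│2
1│♖ ♘ · ♕ ♔ ♗ · ♖│1
  ─────────────────
  a b c d e f g h


d1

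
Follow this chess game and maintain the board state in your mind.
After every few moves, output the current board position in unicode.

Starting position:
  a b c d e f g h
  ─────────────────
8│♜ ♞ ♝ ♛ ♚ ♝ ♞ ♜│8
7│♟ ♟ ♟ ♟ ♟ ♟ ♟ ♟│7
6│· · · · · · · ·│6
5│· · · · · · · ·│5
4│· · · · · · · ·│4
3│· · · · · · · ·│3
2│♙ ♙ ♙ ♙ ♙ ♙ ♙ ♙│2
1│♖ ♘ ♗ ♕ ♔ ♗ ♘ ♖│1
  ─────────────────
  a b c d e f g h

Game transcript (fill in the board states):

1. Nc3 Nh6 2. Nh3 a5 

  a b c d e f g h
  ─────────────────
8│♜ ♞ ♝ ♛ ♚ ♝ · ♜│8
7│· ♟ ♟ ♟ ♟ ♟ ♟ ♟│7
6│· · · · · · · ♞│6
5│♟ · · · · · · ·│5
4│· · · · · · · ·│4
3│· · ♘ · · · · ♘│3
2│♙ ♙ ♙ ♙ ♙ ♙ ♙ ♙│2
1│♖ · ♗ ♕ ♔ ♗ · ♖│1
  ─────────────────
  a b c d e f g h

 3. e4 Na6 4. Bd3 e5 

  a b c d e f g h
  ─────────────────
8│♜ · ♝ ♛ ♚ ♝ · ♜│8
7│· ♟ ♟ ♟ · ♟ ♟ ♟│7
6│♞ · · · · · · ♞│6
5│♟ · · · ♟ · · ·│5
4│· · · · ♙ · · ·│4
3│· · ♘ ♗ · · · ♘│3
2│♙ ♙ ♙ ♙ · ♙ ♙ ♙│2
1│♖ · ♗ ♕ ♔ · · ♖│1
  ─────────────────
  a b c d e f g h

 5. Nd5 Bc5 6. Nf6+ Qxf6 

  a b c d e f g h
  ─────────────────
8│♜ · ♝ · ♚ · · ♜│8
7│· ♟ ♟ ♟ · ♟ ♟ ♟│7
6│♞ · · · · ♛ · ♞│6
5│♟ · ♝ · ♟ · · ·│5
4│· · · · ♙ · · ·│4
3│· · · ♗ · · · ♘│3
2│♙ ♙ ♙ ♙ · ♙ ♙ ♙│2
1│♖ · ♗ ♕ ♔ · · ♖│1
  ─────────────────
  a b c d e f g h

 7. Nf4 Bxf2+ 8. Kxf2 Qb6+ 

  a b c d e f g h
  ─────────────────
8│♜ · ♝ · ♚ · · ♜│8
7│· ♟ ♟ ♟ · ♟ ♟ ♟│7
6│♞ ♛ · · · · · ♞│6
5│♟ · · · ♟ · · ·│5
4│· · · · ♙ ♘ · ·│4
3│· · · ♗ · · · ·│3
2│♙ ♙ ♙ ♙ · ♔ ♙ ♙│2
1│♖ · ♗ ♕ · · · ♖│1
  ─────────────────
  a b c d e f g h

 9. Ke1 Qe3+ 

  a b c d e f g h
  ─────────────────
8│♜ · ♝ · ♚ · · ♜│8
7│· ♟ ♟ ♟ · ♟ ♟ ♟│7
6│♞ · · · · · · ♞│6
5│♟ · · · ♟ · · ·│5
4│· · · · ♙ ♘ · ·│4
3│· · · ♗ ♛ · · ·│3
2│♙ ♙ ♙ ♙ · · ♙ ♙│2
1│♖ · ♗ ♕ ♔ · · ♖│1
  ─────────────────
  a b c d e f g h


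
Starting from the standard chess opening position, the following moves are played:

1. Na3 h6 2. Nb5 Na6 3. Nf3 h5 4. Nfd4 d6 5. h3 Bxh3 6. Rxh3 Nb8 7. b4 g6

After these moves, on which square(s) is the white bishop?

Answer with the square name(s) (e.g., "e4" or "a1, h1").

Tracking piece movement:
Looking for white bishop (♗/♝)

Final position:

  a b c d e f g h
  ─────────────────
8│♜ ♞ · ♛ ♚ ♝ ♞ ♜│8
7│♟ ♟ ♟ · ♟ ♟ · ·│7
6│· · · ♟ · · ♟ ·│6
5│· ♘ · · · · · ♟│5
4│· ♙ · ♘ · · · ·│4
3│· · · · · · · ♖│3
2│♙ · ♙ ♙ ♙ ♙ ♙ ·│2
1│♖ · ♗ ♕ ♔ ♗ · ·│1
  ─────────────────
  a b c d e f g h


c1, f1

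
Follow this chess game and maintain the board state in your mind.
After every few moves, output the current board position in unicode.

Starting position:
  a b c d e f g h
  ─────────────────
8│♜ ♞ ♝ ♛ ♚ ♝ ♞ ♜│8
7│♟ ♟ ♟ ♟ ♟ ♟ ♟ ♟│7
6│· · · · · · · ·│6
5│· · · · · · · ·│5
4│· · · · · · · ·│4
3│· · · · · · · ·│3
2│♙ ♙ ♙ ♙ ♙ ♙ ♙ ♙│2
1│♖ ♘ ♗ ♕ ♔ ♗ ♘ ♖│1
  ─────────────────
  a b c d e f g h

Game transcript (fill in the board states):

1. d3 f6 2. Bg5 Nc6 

  a b c d e f g h
  ─────────────────
8│♜ · ♝ ♛ ♚ ♝ ♞ ♜│8
7│♟ ♟ ♟ ♟ ♟ · ♟ ♟│7
6│· · ♞ · · ♟ · ·│6
5│· · · · · · ♗ ·│5
4│· · · · · · · ·│4
3│· · · ♙ · · · ·│3
2│♙ ♙ ♙ · ♙ ♙ ♙ ♙│2
1│♖ ♘ · ♕ ♔ ♗ ♘ ♖│1
  ─────────────────
  a b c d e f g h

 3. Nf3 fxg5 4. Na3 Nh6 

  a b c d e f g h
  ─────────────────
8│♜ · ♝ ♛ ♚ ♝ · ♜│8
7│♟ ♟ ♟ ♟ ♟ · ♟ ♟│7
6│· · ♞ · · · · ♞│6
5│· · · · · · ♟ ·│5
4│· · · · · · · ·│4
3│♘ · · ♙ · ♘ · ·│3
2│♙ ♙ ♙ · ♙ ♙ ♙ ♙│2
1│♖ · · ♕ ♔ ♗ · ♖│1
  ─────────────────
  a b c d e f g h

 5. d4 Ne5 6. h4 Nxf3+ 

  a b c d e f g h
  ─────────────────
8│♜ · ♝ ♛ ♚ ♝ · ♜│8
7│♟ ♟ ♟ ♟ ♟ · ♟ ♟│7
6│· · · · · · · ♞│6
5│· · · · · · ♟ ·│5
4│· · · ♙ · · · ♙│4
3│♘ · · · · ♞ · ·│3
2│♙ ♙ ♙ · ♙ ♙ ♙ ·│2
1│♖ · · ♕ ♔ ♗ · ♖│1
  ─────────────────
  a b c d e f g h

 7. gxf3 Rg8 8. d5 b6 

  a b c d e f g h
  ─────────────────
8│♜ · ♝ ♛ ♚ ♝ ♜ ·│8
7│♟ · ♟ ♟ ♟ · ♟ ♟│7
6│· ♟ · · · · · ♞│6
5│· · · ♙ · · ♟ ·│5
4│· · · · · · · ♙│4
3│♘ · · · · ♙ · ·│3
2│♙ ♙ ♙ · ♙ ♙ · ·│2
1│♖ · · ♕ ♔ ♗ · ♖│1
  ─────────────────
  a b c d e f g h

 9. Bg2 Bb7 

  a b c d e f g h
  ─────────────────
8│♜ · · ♛ ♚ ♝ ♜ ·│8
7│♟ ♝ ♟ ♟ ♟ · ♟ ♟│7
6│· ♟ · · · · · ♞│6
5│· · · ♙ · · ♟ ·│5
4│· · · · · · · ♙│4
3│♘ · · · · ♙ · ·│3
2│♙ ♙ ♙ · ♙ ♙ ♗ ·│2
1│♖ · · ♕ ♔ · · ♖│1
  ─────────────────
  a b c d e f g h


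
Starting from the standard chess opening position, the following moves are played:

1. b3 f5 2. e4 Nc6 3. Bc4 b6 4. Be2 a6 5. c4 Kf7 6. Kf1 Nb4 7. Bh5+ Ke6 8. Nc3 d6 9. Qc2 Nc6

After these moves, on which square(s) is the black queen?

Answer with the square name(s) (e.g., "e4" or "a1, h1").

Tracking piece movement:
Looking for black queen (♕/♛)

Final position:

  a b c d e f g h
  ─────────────────
8│♜ · ♝ ♛ · ♝ ♞ ♜│8
7│· · ♟ · ♟ · ♟ ♟│7
6│♟ ♟ ♞ ♟ ♚ · · ·│6
5│· · · · · ♟ · ♗│5
4│· · ♙ · ♙ · · ·│4
3│· ♙ ♘ · · · · ·│3
2│♙ · ♕ ♙ · ♙ ♙ ♙│2
1│♖ · ♗ · · ♔ ♘ ♖│1
  ─────────────────
  a b c d e f g h


d8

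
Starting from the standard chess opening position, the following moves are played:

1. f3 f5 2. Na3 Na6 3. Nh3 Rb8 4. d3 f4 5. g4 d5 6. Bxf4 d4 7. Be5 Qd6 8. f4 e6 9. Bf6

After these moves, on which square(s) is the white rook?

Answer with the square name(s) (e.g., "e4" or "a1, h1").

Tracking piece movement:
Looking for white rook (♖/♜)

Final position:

  a b c d e f g h
  ─────────────────
8│· ♜ ♝ · ♚ ♝ ♞ ♜│8
7│♟ ♟ ♟ · · · ♟ ♟│7
6│♞ · · ♛ ♟ ♗ · ·│6
5│· · · · · · · ·│5
4│· · · ♟ · ♙ ♙ ·│4
3│♘ · · ♙ · · · ♘│3
2│♙ ♙ ♙ · ♙ · · ♙│2
1│♖ · · ♕ ♔ ♗ · ♖│1
  ─────────────────
  a b c d e f g h


a1, h1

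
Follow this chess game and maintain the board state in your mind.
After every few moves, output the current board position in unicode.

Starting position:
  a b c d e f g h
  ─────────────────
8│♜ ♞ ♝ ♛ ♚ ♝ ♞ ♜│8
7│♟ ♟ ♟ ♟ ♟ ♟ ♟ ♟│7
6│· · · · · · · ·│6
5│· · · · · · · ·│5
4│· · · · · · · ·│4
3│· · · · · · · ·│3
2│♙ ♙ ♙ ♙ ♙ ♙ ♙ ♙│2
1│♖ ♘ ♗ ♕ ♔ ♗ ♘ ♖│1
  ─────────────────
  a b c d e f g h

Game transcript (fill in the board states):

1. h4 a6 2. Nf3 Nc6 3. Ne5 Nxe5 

  a b c d e f g h
  ─────────────────
8│♜ · ♝ ♛ ♚ ♝ ♞ ♜│8
7│· ♟ ♟ ♟ ♟ ♟ ♟ ♟│7
6│♟ · · · · · · ·│6
5│· · · · ♞ · · ·│5
4│· · · · · · · ♙│4
3│· · · · · · · ·│3
2│♙ ♙ ♙ ♙ ♙ ♙ ♙ ·│2
1│♖ ♘ ♗ ♕ ♔ ♗ · ♖│1
  ─────────────────
  a b c d e f g h

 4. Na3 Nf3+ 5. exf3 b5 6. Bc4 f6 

  a b c d e f g h
  ─────────────────
8│♜ · ♝ ♛ ♚ ♝ ♞ ♜│8
7│· · ♟ ♟ ♟ · ♟ ♟│7
6│♟ · · · · ♟ · ·│6
5│· ♟ · · · · · ·│5
4│· · ♗ · · · · ♙│4
3│♘ · · · · ♙ · ·│3
2│♙ ♙ ♙ ♙ · ♙ ♙ ·│2
1│♖ · ♗ ♕ ♔ · · ♖│1
  ─────────────────
  a b c d e f g h

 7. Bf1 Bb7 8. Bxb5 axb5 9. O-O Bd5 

  a b c d e f g h
  ─────────────────
8│♜ · · ♛ ♚ ♝ ♞ ♜│8
7│· · ♟ ♟ ♟ · ♟ ♟│7
6│· · · · · ♟ · ·│6
5│· ♟ · ♝ · · · ·│5
4│· · · · · · · ♙│4
3│♘ · · · · ♙ · ·│3
2│♙ ♙ ♙ ♙ · ♙ ♙ ·│2
1│♖ · ♗ ♕ · ♖ ♔ ·│1
  ─────────────────
  a b c d e f g h

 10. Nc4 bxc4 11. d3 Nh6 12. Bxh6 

  a b c d e f g h
  ─────────────────
8│♜ · · ♛ ♚ ♝ · ♜│8
7│· · ♟ ♟ ♟ · ♟ ♟│7
6│· · · · · ♟ · ♗│6
5│· · · ♝ · · · ·│5
4│· · ♟ · · · · ♙│4
3│· · · ♙ · ♙ · ·│3
2│♙ ♙ ♙ · · ♙ ♙ ·│2
1│♖ · · ♕ · ♖ ♔ ·│1
  ─────────────────
  a b c d e f g h


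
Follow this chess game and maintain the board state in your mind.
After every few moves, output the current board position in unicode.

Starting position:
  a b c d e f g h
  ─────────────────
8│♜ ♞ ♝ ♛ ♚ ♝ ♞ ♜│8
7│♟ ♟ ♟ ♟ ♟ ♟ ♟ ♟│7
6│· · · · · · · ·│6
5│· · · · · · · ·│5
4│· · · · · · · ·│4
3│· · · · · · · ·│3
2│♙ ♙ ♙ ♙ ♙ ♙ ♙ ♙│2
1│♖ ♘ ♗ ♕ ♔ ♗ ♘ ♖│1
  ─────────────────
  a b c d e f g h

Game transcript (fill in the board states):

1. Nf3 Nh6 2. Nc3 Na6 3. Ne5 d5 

  a b c d e f g h
  ─────────────────
8│♜ · ♝ ♛ ♚ ♝ · ♜│8
7│♟ ♟ ♟ · ♟ ♟ ♟ ♟│7
6│♞ · · · · · · ♞│6
5│· · · ♟ ♘ · · ·│5
4│· · · · · · · ·│4
3│· · ♘ · · · · ·│3
2│♙ ♙ ♙ ♙ ♙ ♙ ♙ ♙│2
1│♖ · ♗ ♕ ♔ ♗ · ♖│1
  ─────────────────
  a b c d e f g h

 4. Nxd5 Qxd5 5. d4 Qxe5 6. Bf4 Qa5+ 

  a b c d e f g h
  ─────────────────
8│♜ · ♝ · ♚ ♝ · ♜│8
7│♟ ♟ ♟ · ♟ ♟ ♟ ♟│7
6│♞ · · · · · · ♞│6
5│♛ · · · · · · ·│5
4│· · · ♙ · ♗ · ·│4
3│· · · · · · · ·│3
2│♙ ♙ ♙ · ♙ ♙ ♙ ♙│2
1│♖ · · ♕ ♔ ♗ · ♖│1
  ─────────────────
  a b c d e f g h

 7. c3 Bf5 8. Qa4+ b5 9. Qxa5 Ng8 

  a b c d e f g h
  ─────────────────
8│♜ · · · ♚ ♝ ♞ ♜│8
7│♟ · ♟ · ♟ ♟ ♟ ♟│7
6│♞ · · · · · · ·│6
5│♕ ♟ · · · ♝ · ·│5
4│· · · ♙ · ♗ · ·│4
3│· · ♙ · · · · ·│3
2│♙ ♙ · · ♙ ♙ ♙ ♙│2
1│♖ · · · ♔ ♗ · ♖│1
  ─────────────────
  a b c d e f g h

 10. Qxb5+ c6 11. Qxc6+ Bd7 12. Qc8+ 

  a b c d e f g h
  ─────────────────
8│♜ · ♕ · ♚ ♝ ♞ ♜│8
7│♟ · · ♝ ♟ ♟ ♟ ♟│7
6│♞ · · · · · · ·│6
5│· · · · · · · ·│5
4│· · · ♙ · ♗ · ·│4
3│· · ♙ · · · · ·│3
2│♙ ♙ · · ♙ ♙ ♙ ♙│2
1│♖ · · · ♔ ♗ · ♖│1
  ─────────────────
  a b c d e f g h


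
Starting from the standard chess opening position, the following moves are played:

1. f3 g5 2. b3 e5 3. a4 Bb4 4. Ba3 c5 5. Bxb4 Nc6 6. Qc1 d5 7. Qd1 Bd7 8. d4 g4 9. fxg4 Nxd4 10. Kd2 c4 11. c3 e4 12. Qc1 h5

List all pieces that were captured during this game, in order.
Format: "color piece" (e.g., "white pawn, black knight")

Tracking captures:
  Bxb4: captured black bishop
  fxg4: captured black pawn
  Nxd4: captured white pawn

black bishop, black pawn, white pawn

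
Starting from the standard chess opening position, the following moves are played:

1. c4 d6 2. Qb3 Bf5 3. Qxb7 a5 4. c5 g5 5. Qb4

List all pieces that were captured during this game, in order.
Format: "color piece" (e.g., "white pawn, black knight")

Tracking captures:
  Qxb7: captured black pawn

black pawn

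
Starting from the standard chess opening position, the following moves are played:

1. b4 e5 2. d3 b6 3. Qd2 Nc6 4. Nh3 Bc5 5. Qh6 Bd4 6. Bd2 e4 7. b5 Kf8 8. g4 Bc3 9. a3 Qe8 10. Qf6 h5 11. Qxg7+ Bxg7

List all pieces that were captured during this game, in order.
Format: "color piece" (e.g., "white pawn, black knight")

Tracking captures:
  Qxg7+: captured black pawn
  Bxg7: captured white queen

black pawn, white queen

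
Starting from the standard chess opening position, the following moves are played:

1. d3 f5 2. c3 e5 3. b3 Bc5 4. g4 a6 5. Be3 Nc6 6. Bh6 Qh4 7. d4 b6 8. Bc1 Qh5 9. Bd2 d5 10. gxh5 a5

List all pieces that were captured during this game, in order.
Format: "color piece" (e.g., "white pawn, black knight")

Tracking captures:
  gxh5: captured black queen

black queen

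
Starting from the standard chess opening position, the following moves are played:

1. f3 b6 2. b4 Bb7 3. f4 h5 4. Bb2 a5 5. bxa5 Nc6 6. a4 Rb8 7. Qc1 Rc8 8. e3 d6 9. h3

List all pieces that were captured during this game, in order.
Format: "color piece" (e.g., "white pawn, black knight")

Tracking captures:
  bxa5: captured black pawn

black pawn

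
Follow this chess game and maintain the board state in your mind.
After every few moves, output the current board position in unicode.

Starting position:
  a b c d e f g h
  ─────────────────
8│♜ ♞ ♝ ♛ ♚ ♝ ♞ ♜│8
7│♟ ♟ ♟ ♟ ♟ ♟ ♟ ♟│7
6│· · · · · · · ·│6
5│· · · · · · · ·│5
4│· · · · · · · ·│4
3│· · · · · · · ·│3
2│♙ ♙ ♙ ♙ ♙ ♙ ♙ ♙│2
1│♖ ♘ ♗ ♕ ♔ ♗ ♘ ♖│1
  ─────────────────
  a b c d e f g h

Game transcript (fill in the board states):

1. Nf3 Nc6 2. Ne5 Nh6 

  a b c d e f g h
  ─────────────────
8│♜ · ♝ ♛ ♚ ♝ · ♜│8
7│♟ ♟ ♟ ♟ ♟ ♟ ♟ ♟│7
6│· · ♞ · · · · ♞│6
5│· · · · ♘ · · ·│5
4│· · · · · · · ·│4
3│· · · · · · · ·│3
2│♙ ♙ ♙ ♙ ♙ ♙ ♙ ♙│2
1│♖ ♘ ♗ ♕ ♔ ♗ · ♖│1
  ─────────────────
  a b c d e f g h

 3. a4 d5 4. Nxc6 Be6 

  a b c d e f g h
  ─────────────────
8│♜ · · ♛ ♚ ♝ · ♜│8
7│♟ ♟ ♟ · ♟ ♟ ♟ ♟│7
6│· · ♘ · ♝ · · ♞│6
5│· · · ♟ · · · ·│5
4│♙ · · · · · · ·│4
3│· · · · · · · ·│3
2│· ♙ ♙ ♙ ♙ ♙ ♙ ♙│2
1│♖ ♘ ♗ ♕ ♔ ♗ · ♖│1
  ─────────────────
  a b c d e f g h

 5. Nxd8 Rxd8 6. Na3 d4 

  a b c d e f g h
  ─────────────────
8│· · · ♜ ♚ ♝ · ♜│8
7│♟ ♟ ♟ · ♟ ♟ ♟ ♟│7
6│· · · · ♝ · · ♞│6
5│· · · · · · · ·│5
4│♙ · · ♟ · · · ·│4
3│♘ · · · · · · ·│3
2│· ♙ ♙ ♙ ♙ ♙ ♙ ♙│2
1│♖ · ♗ ♕ ♔ ♗ · ♖│1
  ─────────────────
  a b c d e f g h

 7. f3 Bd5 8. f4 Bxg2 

  a b c d e f g h
  ─────────────────
8│· · · ♜ ♚ ♝ · ♜│8
7│♟ ♟ ♟ · ♟ ♟ ♟ ♟│7
6│· · · · · · · ♞│6
5│· · · · · · · ·│5
4│♙ · · ♟ · ♙ · ·│4
3│♘ · · · · · · ·│3
2│· ♙ ♙ ♙ ♙ · ♝ ♙│2
1│♖ · ♗ ♕ ♔ ♗ · ♖│1
  ─────────────────
  a b c d e f g h

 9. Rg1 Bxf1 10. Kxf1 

  a b c d e f g h
  ─────────────────
8│· · · ♜ ♚ ♝ · ♜│8
7│♟ ♟ ♟ · ♟ ♟ ♟ ♟│7
6│· · · · · · · ♞│6
5│· · · · · · · ·│5
4│♙ · · ♟ · ♙ · ·│4
3│♘ · · · · · · ·│3
2│· ♙ ♙ ♙ ♙ · · ♙│2
1│♖ · ♗ ♕ · ♔ ♖ ·│1
  ─────────────────
  a b c d e f g h


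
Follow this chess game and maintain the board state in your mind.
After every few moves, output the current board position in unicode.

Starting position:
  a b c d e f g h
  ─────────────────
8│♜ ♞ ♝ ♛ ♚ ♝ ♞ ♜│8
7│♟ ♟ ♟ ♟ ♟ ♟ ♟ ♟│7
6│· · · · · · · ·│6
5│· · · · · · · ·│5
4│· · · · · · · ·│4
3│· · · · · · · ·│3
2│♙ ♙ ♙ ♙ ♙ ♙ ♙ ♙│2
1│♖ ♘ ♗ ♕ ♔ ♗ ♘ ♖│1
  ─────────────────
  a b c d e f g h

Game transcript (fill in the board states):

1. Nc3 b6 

  a b c d e f g h
  ─────────────────
8│♜ ♞ ♝ ♛ ♚ ♝ ♞ ♜│8
7│♟ · ♟ ♟ ♟ ♟ ♟ ♟│7
6│· ♟ · · · · · ·│6
5│· · · · · · · ·│5
4│· · · · · · · ·│4
3│· · ♘ · · · · ·│3
2│♙ ♙ ♙ ♙ ♙ ♙ ♙ ♙│2
1│♖ · ♗ ♕ ♔ ♗ ♘ ♖│1
  ─────────────────
  a b c d e f g h

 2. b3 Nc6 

  a b c d e f g h
  ─────────────────
8│♜ · ♝ ♛ ♚ ♝ ♞ ♜│8
7│♟ · ♟ ♟ ♟ ♟ ♟ ♟│7
6│· ♟ ♞ · · · · ·│6
5│· · · · · · · ·│5
4│· · · · · · · ·│4
3│· ♙ ♘ · · · · ·│3
2│♙ · ♙ ♙ ♙ ♙ ♙ ♙│2
1│♖ · ♗ ♕ ♔ ♗ ♘ ♖│1
  ─────────────────
  a b c d e f g h

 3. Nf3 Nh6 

  a b c d e f g h
  ─────────────────
8│♜ · ♝ ♛ ♚ ♝ · ♜│8
7│♟ · ♟ ♟ ♟ ♟ ♟ ♟│7
6│· ♟ ♞ · · · · ♞│6
5│· · · · · · · ·│5
4│· · · · · · · ·│4
3│· ♙ ♘ · · ♘ · ·│3
2│♙ · ♙ ♙ ♙ ♙ ♙ ♙│2
1│♖ · ♗ ♕ ♔ ♗ · ♖│1
  ─────────────────
  a b c d e f g h

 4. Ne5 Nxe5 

  a b c d e f g h
  ─────────────────
8│♜ · ♝ ♛ ♚ ♝ · ♜│8
7│♟ · ♟ ♟ ♟ ♟ ♟ ♟│7
6│· ♟ · · · · · ♞│6
5│· · · · ♞ · · ·│5
4│· · · · · · · ·│4
3│· ♙ ♘ · · · · ·│3
2│♙ · ♙ ♙ ♙ ♙ ♙ ♙│2
1│♖ · ♗ ♕ ♔ ♗ · ♖│1
  ─────────────────
  a b c d e f g h



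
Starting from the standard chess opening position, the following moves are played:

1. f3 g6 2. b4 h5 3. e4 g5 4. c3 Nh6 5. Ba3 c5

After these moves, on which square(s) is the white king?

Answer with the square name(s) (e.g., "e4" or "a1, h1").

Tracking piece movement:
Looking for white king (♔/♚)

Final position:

  a b c d e f g h
  ─────────────────
8│♜ ♞ ♝ ♛ ♚ ♝ · ♜│8
7│♟ ♟ · ♟ ♟ ♟ · ·│7
6│· · · · · · · ♞│6
5│· · ♟ · · · ♟ ♟│5
4│· ♙ · · ♙ · · ·│4
3│♗ · ♙ · · ♙ · ·│3
2│♙ · · ♙ · · ♙ ♙│2
1│♖ ♘ · ♕ ♔ ♗ ♘ ♖│1
  ─────────────────
  a b c d e f g h


e1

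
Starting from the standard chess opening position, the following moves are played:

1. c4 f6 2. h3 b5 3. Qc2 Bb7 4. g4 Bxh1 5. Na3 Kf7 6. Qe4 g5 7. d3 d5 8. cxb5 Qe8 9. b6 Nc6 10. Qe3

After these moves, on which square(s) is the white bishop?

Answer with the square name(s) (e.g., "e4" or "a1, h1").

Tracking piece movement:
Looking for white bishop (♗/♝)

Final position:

  a b c d e f g h
  ─────────────────
8│♜ · · · ♛ ♝ ♞ ♜│8
7│♟ · ♟ · ♟ ♚ · ♟│7
6│· ♙ ♞ · · ♟ · ·│6
5│· · · ♟ · · ♟ ·│5
4│· · · · · · ♙ ·│4
3│♘ · · ♙ ♕ · · ♙│3
2│♙ ♙ · · ♙ ♙ · ·│2
1│♖ · ♗ · ♔ ♗ ♘ ♝│1
  ─────────────────
  a b c d e f g h


c1, f1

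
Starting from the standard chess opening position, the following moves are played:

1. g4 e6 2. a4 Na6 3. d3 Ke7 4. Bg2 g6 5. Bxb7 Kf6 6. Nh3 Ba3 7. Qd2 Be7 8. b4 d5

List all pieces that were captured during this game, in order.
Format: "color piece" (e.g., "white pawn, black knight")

Tracking captures:
  Bxb7: captured black pawn

black pawn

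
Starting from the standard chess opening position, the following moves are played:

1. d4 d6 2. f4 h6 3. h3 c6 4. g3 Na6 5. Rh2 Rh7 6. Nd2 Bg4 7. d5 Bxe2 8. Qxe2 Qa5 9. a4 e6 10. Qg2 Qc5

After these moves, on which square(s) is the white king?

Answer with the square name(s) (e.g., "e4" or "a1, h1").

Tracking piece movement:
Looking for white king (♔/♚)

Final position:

  a b c d e f g h
  ─────────────────
8│♜ · · · ♚ ♝ ♞ ·│8
7│♟ ♟ · · · ♟ ♟ ♜│7
6│♞ · ♟ ♟ ♟ · · ♟│6
5│· · ♛ ♙ · · · ·│5
4│♙ · · · · ♙ · ·│4
3│· · · · · · ♙ ♙│3
2│· ♙ ♙ ♘ · · ♕ ♖│2
1│♖ · ♗ · ♔ ♗ ♘ ·│1
  ─────────────────
  a b c d e f g h


e1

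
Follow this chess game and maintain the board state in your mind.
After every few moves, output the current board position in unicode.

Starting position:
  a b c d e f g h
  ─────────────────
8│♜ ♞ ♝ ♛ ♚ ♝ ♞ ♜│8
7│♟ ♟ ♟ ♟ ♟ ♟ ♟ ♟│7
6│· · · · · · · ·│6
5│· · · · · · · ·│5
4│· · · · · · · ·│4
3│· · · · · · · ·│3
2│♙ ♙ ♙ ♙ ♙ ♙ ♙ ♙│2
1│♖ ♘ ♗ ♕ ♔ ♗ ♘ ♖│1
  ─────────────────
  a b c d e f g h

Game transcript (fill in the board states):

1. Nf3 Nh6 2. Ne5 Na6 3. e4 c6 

  a b c d e f g h
  ─────────────────
8│♜ · ♝ ♛ ♚ ♝ · ♜│8
7│♟ ♟ · ♟ ♟ ♟ ♟ ♟│7
6│♞ · ♟ · · · · ♞│6
5│· · · · ♘ · · ·│5
4│· · · · ♙ · · ·│4
3│· · · · · · · ·│3
2│♙ ♙ ♙ ♙ · ♙ ♙ ♙│2
1│♖ ♘ ♗ ♕ ♔ ♗ · ♖│1
  ─────────────────
  a b c d e f g h

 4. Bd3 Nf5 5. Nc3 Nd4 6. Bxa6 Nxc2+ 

  a b c d e f g h
  ─────────────────
8│♜ · ♝ ♛ ♚ ♝ · ♜│8
7│♟ ♟ · ♟ ♟ ♟ ♟ ♟│7
6│♗ · ♟ · · · · ·│6
5│· · · · ♘ · · ·│5
4│· · · · ♙ · · ·│4
3│· · ♘ · · · · ·│3
2│♙ ♙ ♞ ♙ · ♙ ♙ ♙│2
1│♖ · ♗ ♕ ♔ · · ♖│1
  ─────────────────
  a b c d e f g h

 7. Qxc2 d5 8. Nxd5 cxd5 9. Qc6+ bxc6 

  a b c d e f g h
  ─────────────────
8│♜ · ♝ ♛ ♚ ♝ · ♜│8
7│♟ · · · ♟ ♟ ♟ ♟│7
6│♗ · ♟ · · · · ·│6
5│· · · ♟ ♘ · · ·│5
4│· · · · ♙ · · ·│4
3│· · · · · · · ·│3
2│♙ ♙ · ♙ · ♙ ♙ ♙│2
1│♖ · ♗ · ♔ · · ♖│1
  ─────────────────
  a b c d e f g h

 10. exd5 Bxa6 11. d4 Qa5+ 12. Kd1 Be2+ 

  a b c d e f g h
  ─────────────────
8│♜ · · · ♚ ♝ · ♜│8
7│♟ · · · ♟ ♟ ♟ ♟│7
6│· · ♟ · · · · ·│6
5│♛ · · ♙ ♘ · · ·│5
4│· · · ♙ · · · ·│4
3│· · · · · · · ·│3
2│♙ ♙ · · ♝ ♙ ♙ ♙│2
1│♖ · ♗ ♔ · · · ♖│1
  ─────────────────
  a b c d e f g h



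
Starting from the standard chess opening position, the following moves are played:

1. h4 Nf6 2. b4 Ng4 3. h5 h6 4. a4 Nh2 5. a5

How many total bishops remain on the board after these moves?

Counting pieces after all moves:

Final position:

  a b c d e f g h
  ─────────────────
8│♜ ♞ ♝ ♛ ♚ ♝ · ♜│8
7│♟ ♟ ♟ ♟ ♟ ♟ ♟ ·│7
6│· · · · · · · ♟│6
5│♙ · · · · · · ♙│5
4│· ♙ · · · · · ·│4
3│· · · · · · · ·│3
2│· · ♙ ♙ ♙ ♙ ♙ ♞│2
1│♖ ♘ ♗ ♕ ♔ ♗ ♘ ♖│1
  ─────────────────
  a b c d e f g h


4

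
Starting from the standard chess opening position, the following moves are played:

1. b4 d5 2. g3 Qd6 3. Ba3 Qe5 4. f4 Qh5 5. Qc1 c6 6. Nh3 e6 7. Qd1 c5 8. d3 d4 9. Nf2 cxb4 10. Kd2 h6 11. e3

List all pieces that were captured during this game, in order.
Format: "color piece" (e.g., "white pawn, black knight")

Tracking captures:
  cxb4: captured white pawn

white pawn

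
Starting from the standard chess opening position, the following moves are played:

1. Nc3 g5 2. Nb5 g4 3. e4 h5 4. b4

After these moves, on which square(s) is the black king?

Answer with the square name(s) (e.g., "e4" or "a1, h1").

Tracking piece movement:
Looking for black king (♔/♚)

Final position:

  a b c d e f g h
  ─────────────────
8│♜ ♞ ♝ ♛ ♚ ♝ ♞ ♜│8
7│♟ ♟ ♟ ♟ ♟ ♟ · ·│7
6│· · · · · · · ·│6
5│· ♘ · · · · · ♟│5
4│· ♙ · · ♙ · ♟ ·│4
3│· · · · · · · ·│3
2│♙ · ♙ ♙ · ♙ ♙ ♙│2
1│♖ · ♗ ♕ ♔ ♗ ♘ ♖│1
  ─────────────────
  a b c d e f g h


e8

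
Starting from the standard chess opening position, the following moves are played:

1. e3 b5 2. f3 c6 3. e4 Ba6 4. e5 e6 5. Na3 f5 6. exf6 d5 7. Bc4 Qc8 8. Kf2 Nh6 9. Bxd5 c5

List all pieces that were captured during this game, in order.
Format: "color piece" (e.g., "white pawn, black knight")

Tracking captures:
  exf6: captured black pawn
  Bxd5: captured black pawn

black pawn, black pawn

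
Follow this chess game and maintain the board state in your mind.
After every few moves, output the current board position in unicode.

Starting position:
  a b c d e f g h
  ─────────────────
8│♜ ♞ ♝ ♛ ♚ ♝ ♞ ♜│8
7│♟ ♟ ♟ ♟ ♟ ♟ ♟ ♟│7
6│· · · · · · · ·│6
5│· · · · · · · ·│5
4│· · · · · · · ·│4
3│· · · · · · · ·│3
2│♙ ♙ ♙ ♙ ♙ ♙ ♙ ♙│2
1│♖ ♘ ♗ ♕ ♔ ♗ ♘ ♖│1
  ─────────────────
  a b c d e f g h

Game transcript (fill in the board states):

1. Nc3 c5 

  a b c d e f g h
  ─────────────────
8│♜ ♞ ♝ ♛ ♚ ♝ ♞ ♜│8
7│♟ ♟ · ♟ ♟ ♟ ♟ ♟│7
6│· · · · · · · ·│6
5│· · ♟ · · · · ·│5
4│· · · · · · · ·│4
3│· · ♘ · · · · ·│3
2│♙ ♙ ♙ ♙ ♙ ♙ ♙ ♙│2
1│♖ · ♗ ♕ ♔ ♗ ♘ ♖│1
  ─────────────────
  a b c d e f g h

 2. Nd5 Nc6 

  a b c d e f g h
  ─────────────────
8│♜ · ♝ ♛ ♚ ♝ ♞ ♜│8
7│♟ ♟ · ♟ ♟ ♟ ♟ ♟│7
6│· · ♞ · · · · ·│6
5│· · ♟ ♘ · · · ·│5
4│· · · · · · · ·│4
3│· · · · · · · ·│3
2│♙ ♙ ♙ ♙ ♙ ♙ ♙ ♙│2
1│♖ · ♗ ♕ ♔ ♗ ♘ ♖│1
  ─────────────────
  a b c d e f g h

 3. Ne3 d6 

  a b c d e f g h
  ─────────────────
8│♜ · ♝ ♛ ♚ ♝ ♞ ♜│8
7│♟ ♟ · · ♟ ♟ ♟ ♟│7
6│· · ♞ ♟ · · · ·│6
5│· · ♟ · · · · ·│5
4│· · · · · · · ·│4
3│· · · · ♘ · · ·│3
2│♙ ♙ ♙ ♙ ♙ ♙ ♙ ♙│2
1│♖ · ♗ ♕ ♔ ♗ ♘ ♖│1
  ─────────────────
  a b c d e f g h

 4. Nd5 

  a b c d e f g h
  ─────────────────
8│♜ · ♝ ♛ ♚ ♝ ♞ ♜│8
7│♟ ♟ · · ♟ ♟ ♟ ♟│7
6│· · ♞ ♟ · · · ·│6
5│· · ♟ ♘ · · · ·│5
4│· · · · · · · ·│4
3│· · · · · · · ·│3
2│♙ ♙ ♙ ♙ ♙ ♙ ♙ ♙│2
1│♖ · ♗ ♕ ♔ ♗ ♘ ♖│1
  ─────────────────
  a b c d e f g h


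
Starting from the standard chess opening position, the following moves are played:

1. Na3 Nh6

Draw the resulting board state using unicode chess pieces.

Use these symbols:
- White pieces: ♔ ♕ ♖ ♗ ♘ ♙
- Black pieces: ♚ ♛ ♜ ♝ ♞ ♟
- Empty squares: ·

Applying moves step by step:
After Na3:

♜ ♞ ♝ ♛ ♚ ♝ ♞ ♜
♟ ♟ ♟ ♟ ♟ ♟ ♟ ♟
· · · · · · · ·
· · · · · · · ·
· · · · · · · ·
♘ · · · · · · ·
♙ ♙ ♙ ♙ ♙ ♙ ♙ ♙
♖ · ♗ ♕ ♔ ♗ ♘ ♖


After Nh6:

♜ ♞ ♝ ♛ ♚ ♝ · ♜
♟ ♟ ♟ ♟ ♟ ♟ ♟ ♟
· · · · · · · ♞
· · · · · · · ·
· · · · · · · ·
♘ · · · · · · ·
♙ ♙ ♙ ♙ ♙ ♙ ♙ ♙
♖ · ♗ ♕ ♔ ♗ ♘ ♖



  a b c d e f g h
  ─────────────────
8│♜ ♞ ♝ ♛ ♚ ♝ · ♜│8
7│♟ ♟ ♟ ♟ ♟ ♟ ♟ ♟│7
6│· · · · · · · ♞│6
5│· · · · · · · ·│5
4│· · · · · · · ·│4
3│♘ · · · · · · ·│3
2│♙ ♙ ♙ ♙ ♙ ♙ ♙ ♙│2
1│♖ · ♗ ♕ ♔ ♗ ♘ ♖│1
  ─────────────────
  a b c d e f g h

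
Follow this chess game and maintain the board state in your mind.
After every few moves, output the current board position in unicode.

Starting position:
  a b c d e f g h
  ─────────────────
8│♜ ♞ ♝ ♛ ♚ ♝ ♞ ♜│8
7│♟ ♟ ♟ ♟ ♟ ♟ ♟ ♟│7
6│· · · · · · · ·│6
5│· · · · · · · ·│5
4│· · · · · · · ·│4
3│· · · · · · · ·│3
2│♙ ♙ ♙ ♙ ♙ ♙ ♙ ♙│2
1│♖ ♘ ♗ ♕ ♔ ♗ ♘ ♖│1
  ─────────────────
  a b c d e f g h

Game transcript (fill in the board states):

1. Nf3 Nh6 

  a b c d e f g h
  ─────────────────
8│♜ ♞ ♝ ♛ ♚ ♝ · ♜│8
7│♟ ♟ ♟ ♟ ♟ ♟ ♟ ♟│7
6│· · · · · · · ♞│6
5│· · · · · · · ·│5
4│· · · · · · · ·│4
3│· · · · · ♘ · ·│3
2│♙ ♙ ♙ ♙ ♙ ♙ ♙ ♙│2
1│♖ ♘ ♗ ♕ ♔ ♗ · ♖│1
  ─────────────────
  a b c d e f g h

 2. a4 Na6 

  a b c d e f g h
  ─────────────────
8│♜ · ♝ ♛ ♚ ♝ · ♜│8
7│♟ ♟ ♟ ♟ ♟ ♟ ♟ ♟│7
6│♞ · · · · · · ♞│6
5│· · · · · · · ·│5
4│♙ · · · · · · ·│4
3│· · · · · ♘ · ·│3
2│· ♙ ♙ ♙ ♙ ♙ ♙ ♙│2
1│♖ ♘ ♗ ♕ ♔ ♗ · ♖│1
  ─────────────────
  a b c d e f g h

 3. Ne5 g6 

  a b c d e f g h
  ─────────────────
8│♜ · ♝ ♛ ♚ ♝ · ♜│8
7│♟ ♟ ♟ ♟ ♟ ♟ · ♟│7
6│♞ · · · · · ♟ ♞│6
5│· · · · ♘ · · ·│5
4│♙ · · · · · · ·│4
3│· · · · · · · ·│3
2│· ♙ ♙ ♙ ♙ ♙ ♙ ♙│2
1│♖ ♘ ♗ ♕ ♔ ♗ · ♖│1
  ─────────────────
  a b c d e f g h

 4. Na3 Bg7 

  a b c d e f g h
  ─────────────────
8│♜ · ♝ ♛ ♚ · · ♜│8
7│♟ ♟ ♟ ♟ ♟ ♟ ♝ ♟│7
6│♞ · · · · · ♟ ♞│6
5│· · · · ♘ · · ·│5
4│♙ · · · · · · ·│4
3│♘ · · · · · · ·│3
2│· ♙ ♙ ♙ ♙ ♙ ♙ ♙│2
1│♖ · ♗ ♕ ♔ ♗ · ♖│1
  ─────────────────
  a b c d e f g h

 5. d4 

  a b c d e f g h
  ─────────────────
8│♜ · ♝ ♛ ♚ · · ♜│8
7│♟ ♟ ♟ ♟ ♟ ♟ ♝ ♟│7
6│♞ · · · · · ♟ ♞│6
5│· · · · ♘ · · ·│5
4│♙ · · ♙ · · · ·│4
3│♘ · · · · · · ·│3
2│· ♙ ♙ · ♙ ♙ ♙ ♙│2
1│♖ · ♗ ♕ ♔ ♗ · ♖│1
  ─────────────────
  a b c d e f g h


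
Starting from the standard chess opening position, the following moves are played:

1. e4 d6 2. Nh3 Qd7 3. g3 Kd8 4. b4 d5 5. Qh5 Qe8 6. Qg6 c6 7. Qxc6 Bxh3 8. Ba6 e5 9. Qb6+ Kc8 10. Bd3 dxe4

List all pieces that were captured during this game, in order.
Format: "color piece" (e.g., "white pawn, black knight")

Tracking captures:
  Qxc6: captured black pawn
  Bxh3: captured white knight
  dxe4: captured white pawn

black pawn, white knight, white pawn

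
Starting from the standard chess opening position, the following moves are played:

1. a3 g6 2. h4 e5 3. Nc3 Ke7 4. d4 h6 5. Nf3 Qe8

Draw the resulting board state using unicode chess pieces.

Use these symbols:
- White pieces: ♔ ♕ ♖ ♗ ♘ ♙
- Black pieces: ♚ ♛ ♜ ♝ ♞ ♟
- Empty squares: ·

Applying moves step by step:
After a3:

♜ ♞ ♝ ♛ ♚ ♝ ♞ ♜
♟ ♟ ♟ ♟ ♟ ♟ ♟ ♟
· · · · · · · ·
· · · · · · · ·
· · · · · · · ·
♙ · · · · · · ·
· ♙ ♙ ♙ ♙ ♙ ♙ ♙
♖ ♘ ♗ ♕ ♔ ♗ ♘ ♖


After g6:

♜ ♞ ♝ ♛ ♚ ♝ ♞ ♜
♟ ♟ ♟ ♟ ♟ ♟ · ♟
· · · · · · ♟ ·
· · · · · · · ·
· · · · · · · ·
♙ · · · · · · ·
· ♙ ♙ ♙ ♙ ♙ ♙ ♙
♖ ♘ ♗ ♕ ♔ ♗ ♘ ♖


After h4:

♜ ♞ ♝ ♛ ♚ ♝ ♞ ♜
♟ ♟ ♟ ♟ ♟ ♟ · ♟
· · · · · · ♟ ·
· · · · · · · ·
· · · · · · · ♙
♙ · · · · · · ·
· ♙ ♙ ♙ ♙ ♙ ♙ ·
♖ ♘ ♗ ♕ ♔ ♗ ♘ ♖


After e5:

♜ ♞ ♝ ♛ ♚ ♝ ♞ ♜
♟ ♟ ♟ ♟ · ♟ · ♟
· · · · · · ♟ ·
· · · · ♟ · · ·
· · · · · · · ♙
♙ · · · · · · ·
· ♙ ♙ ♙ ♙ ♙ ♙ ·
♖ ♘ ♗ ♕ ♔ ♗ ♘ ♖


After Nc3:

♜ ♞ ♝ ♛ ♚ ♝ ♞ ♜
♟ ♟ ♟ ♟ · ♟ · ♟
· · · · · · ♟ ·
· · · · ♟ · · ·
· · · · · · · ♙
♙ · ♘ · · · · ·
· ♙ ♙ ♙ ♙ ♙ ♙ ·
♖ · ♗ ♕ ♔ ♗ ♘ ♖


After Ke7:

♜ ♞ ♝ ♛ · ♝ ♞ ♜
♟ ♟ ♟ ♟ ♚ ♟ · ♟
· · · · · · ♟ ·
· · · · ♟ · · ·
· · · · · · · ♙
♙ · ♘ · · · · ·
· ♙ ♙ ♙ ♙ ♙ ♙ ·
♖ · ♗ ♕ ♔ ♗ ♘ ♖


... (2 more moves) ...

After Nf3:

♜ ♞ ♝ ♛ · ♝ ♞ ♜
♟ ♟ ♟ ♟ ♚ ♟ · ·
· · · · · · ♟ ♟
· · · · ♟ · · ·
· · · ♙ · · · ♙
♙ · ♘ · · ♘ · ·
· ♙ ♙ · ♙ ♙ ♙ ·
♖ · ♗ ♕ ♔ ♗ · ♖


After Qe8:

♜ ♞ ♝ · ♛ ♝ ♞ ♜
♟ ♟ ♟ ♟ ♚ ♟ · ·
· · · · · · ♟ ♟
· · · · ♟ · · ·
· · · ♙ · · · ♙
♙ · ♘ · · ♘ · ·
· ♙ ♙ · ♙ ♙ ♙ ·
♖ · ♗ ♕ ♔ ♗ · ♖



  a b c d e f g h
  ─────────────────
8│♜ ♞ ♝ · ♛ ♝ ♞ ♜│8
7│♟ ♟ ♟ ♟ ♚ ♟ · ·│7
6│· · · · · · ♟ ♟│6
5│· · · · ♟ · · ·│5
4│· · · ♙ · · · ♙│4
3│♙ · ♘ · · ♘ · ·│3
2│· ♙ ♙ · ♙ ♙ ♙ ·│2
1│♖ · ♗ ♕ ♔ ♗ · ♖│1
  ─────────────────
  a b c d e f g h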